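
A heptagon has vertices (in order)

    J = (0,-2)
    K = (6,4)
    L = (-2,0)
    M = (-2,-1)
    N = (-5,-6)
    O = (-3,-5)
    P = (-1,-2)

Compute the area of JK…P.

19.5

Apply Gauss's area formula: 2A = Σ (x_i·y_{i+1} − x_{i+1}·y_i), indices taken mod 7.
J→K: (0)(4) − (6)(-2) = 12
K→L: (6)(0) − (-2)(4) = 8
L→M: (-2)(-1) − (-2)(0) = 2
M→N: (-2)(-6) − (-5)(-1) = 7
N→O: (-5)(-5) − (-3)(-6) = 7
O→P: (-3)(-2) − (-1)(-5) = 1
P→J: (-1)(-2) − (0)(-2) = 2
Σ = 39
Area = |Σ|/2 = 19.5.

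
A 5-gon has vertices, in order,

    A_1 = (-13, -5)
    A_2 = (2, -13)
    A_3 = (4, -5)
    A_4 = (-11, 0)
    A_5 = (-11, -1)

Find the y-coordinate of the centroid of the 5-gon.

-1322/219

Apply the shoelace (surveyor's) formula. First the cross-terms c_i = x_i·y_{i+1} − x_{i+1}·y_i:
  179, 42, -55, 11, 42  ⇒  2A = 219, A = 109.5.
Then Σ (y_i + y_{i+1})·c_i = -3966, so ȳ = -3966 / (6·109.5) = -1322/219.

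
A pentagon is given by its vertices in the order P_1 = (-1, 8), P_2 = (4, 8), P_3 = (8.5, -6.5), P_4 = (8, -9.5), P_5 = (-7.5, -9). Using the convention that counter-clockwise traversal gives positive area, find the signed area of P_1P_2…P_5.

Apply the shoelace formula: 2A = Σ (x_i·y_{i+1} − x_{i+1}·y_i), indices taken mod 5.
P_1→P_2: (-1)(8) − (4)(8) = -40
P_2→P_3: (4)(-6.5) − (8.5)(8) = -94
P_3→P_4: (8.5)(-9.5) − (8)(-6.5) = -28.75
P_4→P_5: (8)(-9) − (-7.5)(-9.5) = -143.25
P_5→P_1: (-7.5)(8) − (-1)(-9) = -69
Σ = -375
Signed area = Σ/2 = -187.5 (negative ⇒ clockwise traversal).

-187.5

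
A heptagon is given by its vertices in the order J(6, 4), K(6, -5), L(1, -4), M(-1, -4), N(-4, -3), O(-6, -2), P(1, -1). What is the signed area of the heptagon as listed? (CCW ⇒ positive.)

-43

J→K: (6)(-5) − (6)(4) = -54
K→L: (6)(-4) − (1)(-5) = -19
L→M: (1)(-4) − (-1)(-4) = -8
M→N: (-1)(-3) − (-4)(-4) = -13
N→O: (-4)(-2) − (-6)(-3) = -10
O→P: (-6)(-1) − (1)(-2) = 8
P→J: (1)(4) − (6)(-1) = 10
Σ = -86
Signed area = Σ/2 = -43 (negative ⇒ clockwise traversal).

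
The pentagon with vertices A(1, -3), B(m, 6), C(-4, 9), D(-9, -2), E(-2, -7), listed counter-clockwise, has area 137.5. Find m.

7

Write out the shoelace sum; only the two edges meeting at B involve m:
2·Area = [(1·6 − m·(-3)) + (m·9 − (-4)·6)] + 161
       = 12·m + 191 = 275
⇒ m = 7.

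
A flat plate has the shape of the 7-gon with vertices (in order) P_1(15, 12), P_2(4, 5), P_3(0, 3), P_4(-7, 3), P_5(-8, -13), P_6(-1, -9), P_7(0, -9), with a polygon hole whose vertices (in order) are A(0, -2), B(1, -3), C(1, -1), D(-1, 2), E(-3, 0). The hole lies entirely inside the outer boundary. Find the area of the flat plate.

180.5

Outer boundary:
Cross-terms: 27, 12, 21, 115, 59, 9, 135  ⇒  Σ = 378
Area = |Σ|/2 = 189.
Hole:
A→B: (0)(-3) − (1)(-2) = 2
B→C: (1)(-1) − (1)(-3) = 2
C→D: (1)(2) − (-1)(-1) = 1
D→E: (-1)(0) − (-3)(2) = 6
E→A: (-3)(-2) − (0)(0) = 6
Σ = 17
Area = |Σ|/2 = 8.5.
Net area = 189 − 8.5 = 180.5.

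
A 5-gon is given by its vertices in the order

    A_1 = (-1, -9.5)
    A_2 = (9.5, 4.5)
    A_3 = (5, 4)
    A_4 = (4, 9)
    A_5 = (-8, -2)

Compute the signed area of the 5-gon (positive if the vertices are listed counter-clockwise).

Σ = (85.75) + (15.5) + (29) + (64) + (74) = 268.25
Signed area = Σ/2 = 134.125 (positive ⇒ counter-clockwise traversal).

134.125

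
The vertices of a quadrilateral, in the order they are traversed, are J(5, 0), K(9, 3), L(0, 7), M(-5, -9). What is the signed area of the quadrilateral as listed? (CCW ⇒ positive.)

79

Σ = (15) + (63) + (35) + (45) = 158
Signed area = Σ/2 = 79 (positive ⇒ counter-clockwise traversal).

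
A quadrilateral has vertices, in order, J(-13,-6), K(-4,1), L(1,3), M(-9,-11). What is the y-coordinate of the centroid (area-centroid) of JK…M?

-506/123

Apply Gauss's area formula. First the cross-terms c_i = x_i·y_{i+1} − x_{i+1}·y_i:
  -37, -13, 16, -89  ⇒  2A = -123, A = -61.5.
Then Σ (y_i + y_{i+1})·c_i = 1518, so ȳ = 1518 / (6·(-61.5)) = -506/123.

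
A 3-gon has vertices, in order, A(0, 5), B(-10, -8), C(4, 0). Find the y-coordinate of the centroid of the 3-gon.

Apply the surveyor's formula. First the cross-terms c_i = x_i·y_{i+1} − x_{i+1}·y_i:
  50, 32, 20  ⇒  2A = 102, A = 51.
Then Σ (y_i + y_{i+1})·c_i = -306, so ȳ = -306 / (6·51) = -1.

-1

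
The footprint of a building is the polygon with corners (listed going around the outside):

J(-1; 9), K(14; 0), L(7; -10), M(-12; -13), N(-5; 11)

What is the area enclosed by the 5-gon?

354

Cross-terms: -126, -140, -211, -197, -34  ⇒  Σ = -708
Area = |Σ|/2 = 354.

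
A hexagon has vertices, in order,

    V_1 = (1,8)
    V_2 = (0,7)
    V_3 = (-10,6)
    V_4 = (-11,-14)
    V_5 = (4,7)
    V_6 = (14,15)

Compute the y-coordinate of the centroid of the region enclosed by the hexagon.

Apply the shoelace (surveyor's) formula. First the cross-terms c_i = x_i·y_{i+1} − x_{i+1}·y_i:
  7, 70, 206, -21, -38, 97  ⇒  2A = 321, A = 160.5.
Then Σ (y_i + y_{i+1})·c_i = 909, so ȳ = 909 / (6·160.5) = 101/107.

101/107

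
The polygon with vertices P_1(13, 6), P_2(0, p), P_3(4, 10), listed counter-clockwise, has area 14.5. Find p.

The doubled signed area Σ (x_i y_{i+1} − x_{i+1} y_i) is linear in p.
With p=0 it equals -106; the coefficient of p is 9 (from the two edges through P_2).
So 9·p + -106 = 2·14.5 = 29 ⇒ p = 15.

15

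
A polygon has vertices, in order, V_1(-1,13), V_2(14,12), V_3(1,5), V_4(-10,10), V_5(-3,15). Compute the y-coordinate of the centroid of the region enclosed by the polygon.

Apply Gauss's area formula. First the cross-terms c_i = x_i·y_{i+1} − x_{i+1}·y_i:
  -194, 58, 60, -120, -24  ⇒  2A = -220, A = -110.
Then Σ (y_i + y_{i+1})·c_i = -6636, so ȳ = -6636 / (6·(-110)) = 553/55.

553/55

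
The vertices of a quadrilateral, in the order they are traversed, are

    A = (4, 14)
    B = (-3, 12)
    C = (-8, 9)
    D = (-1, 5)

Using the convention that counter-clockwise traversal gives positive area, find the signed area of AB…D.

47

Cross-terms: 90, 69, -31, -34  ⇒  Σ = 94
Signed area = Σ/2 = 47 (positive ⇒ counter-clockwise traversal).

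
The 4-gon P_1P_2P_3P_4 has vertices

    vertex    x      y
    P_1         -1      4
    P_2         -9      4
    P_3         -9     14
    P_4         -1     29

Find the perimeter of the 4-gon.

60

|P_1P_2| = √((-8)² + (0)²) = √64 = 8
|P_2P_3| = √((0)² + (10)²) = √100 = 10
|P_3P_4| = √((8)² + (15)²) = √289 = 17
|P_4P_1| = √((0)² + (-25)²) = √625 = 25
Perimeter = 8 + 10 + 17 + 25 = 60.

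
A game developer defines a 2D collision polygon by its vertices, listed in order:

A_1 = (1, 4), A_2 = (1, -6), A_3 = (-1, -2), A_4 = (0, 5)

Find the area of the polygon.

Cross-terms: -10, -8, -5, -5  ⇒  Σ = -28
Area = |Σ|/2 = 14.

14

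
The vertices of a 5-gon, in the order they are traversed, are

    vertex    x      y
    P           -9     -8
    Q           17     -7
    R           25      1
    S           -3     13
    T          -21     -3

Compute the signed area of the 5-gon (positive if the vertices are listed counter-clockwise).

571

Apply Gauss's area formula: 2A = Σ (x_i·y_{i+1} − x_{i+1}·y_i), indices taken mod 5.
Cross-terms: 199, 192, 328, 282, 141  ⇒  Σ = 1142
Signed area = Σ/2 = 571 (positive ⇒ counter-clockwise traversal).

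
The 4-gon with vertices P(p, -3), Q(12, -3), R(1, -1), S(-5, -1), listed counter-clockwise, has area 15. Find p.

The doubled signed area Σ (x_i y_{i+1} − x_{i+1} y_i) is linear in p.
With p=0 it equals 36; the coefficient of p is -2 (from the two edges through P).
So -2·p + 36 = 2·15 = 30 ⇒ p = 3.

3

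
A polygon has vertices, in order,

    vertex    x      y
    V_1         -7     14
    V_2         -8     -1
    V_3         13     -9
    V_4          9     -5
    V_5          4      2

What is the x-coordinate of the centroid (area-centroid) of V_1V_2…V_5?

Apply the surveyor's formula. First the cross-terms c_i = x_i·y_{i+1} − x_{i+1}·y_i:
  119, 85, 16, 38, 70  ⇒  2A = 328, A = 164.
Then Σ (x_i + x_{i+1})·c_i = -724, so x̄ = -724 / (6·164) = -181/246.

-181/246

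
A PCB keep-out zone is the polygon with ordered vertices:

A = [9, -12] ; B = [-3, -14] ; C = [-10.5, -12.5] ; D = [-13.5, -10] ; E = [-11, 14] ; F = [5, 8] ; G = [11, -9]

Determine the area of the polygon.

Apply Gauss's area formula: 2A = Σ (x_i·y_{i+1} − x_{i+1}·y_i), indices taken mod 7.
Cross-terms: -162, -109.5, -63.75, -299, -158, -133, -51  ⇒  Σ = -976.25
Area = |Σ|/2 = 488.125.

488.125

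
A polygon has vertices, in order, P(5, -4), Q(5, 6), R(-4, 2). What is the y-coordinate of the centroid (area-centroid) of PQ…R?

4/3

Apply Gauss's area formula. First the cross-terms c_i = x_i·y_{i+1} − x_{i+1}·y_i:
  50, 34, 6  ⇒  2A = 90, A = 45.
Then Σ (y_i + y_{i+1})·c_i = 360, so ȳ = 360 / (6·45) = 4/3.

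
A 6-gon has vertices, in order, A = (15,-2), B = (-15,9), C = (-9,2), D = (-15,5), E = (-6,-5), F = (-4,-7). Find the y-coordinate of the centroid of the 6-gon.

-10/127

Apply Gauss's area formula. First the cross-terms c_i = x_i·y_{i+1} − x_{i+1}·y_i:
  105, 51, -15, 105, 22, 113  ⇒  2A = 381, A = 190.5.
Then Σ (y_i + y_{i+1})·c_i = -90, so ȳ = -90 / (6·190.5) = -10/127.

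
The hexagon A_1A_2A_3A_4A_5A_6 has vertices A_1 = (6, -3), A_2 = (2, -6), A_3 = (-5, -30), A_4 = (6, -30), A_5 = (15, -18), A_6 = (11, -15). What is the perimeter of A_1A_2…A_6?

|A_1A_2| = √((-4)² + (-3)²) = √25 = 5
|A_2A_3| = √((-7)² + (-24)²) = √625 = 25
|A_3A_4| = √((11)² + (0)²) = √121 = 11
|A_4A_5| = √((9)² + (12)²) = √225 = 15
|A_5A_6| = √((-4)² + (3)²) = √25 = 5
|A_6A_1| = √((-5)² + (12)²) = √169 = 13
Perimeter = 5 + 25 + 11 + 15 + 5 + 13 = 74.

74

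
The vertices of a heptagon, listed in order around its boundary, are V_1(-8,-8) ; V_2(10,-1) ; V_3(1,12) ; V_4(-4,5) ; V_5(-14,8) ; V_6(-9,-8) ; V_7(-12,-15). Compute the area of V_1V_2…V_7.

249.5

Apply Gauss's area formula: 2A = Σ (x_i·y_{i+1} − x_{i+1}·y_i), indices taken mod 7.
Σ = (88) + (121) + (53) + (38) + (184) + (39) + (-24) = 499
Area = |Σ|/2 = 249.5.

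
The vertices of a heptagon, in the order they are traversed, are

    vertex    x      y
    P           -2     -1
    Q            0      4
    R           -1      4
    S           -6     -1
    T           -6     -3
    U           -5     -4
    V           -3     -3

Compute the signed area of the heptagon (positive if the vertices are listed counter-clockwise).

Apply Gauss's area formula: 2A = Σ (x_i·y_{i+1} − x_{i+1}·y_i), indices taken mod 7.
P→Q: (-2)(4) − (0)(-1) = -8
Q→R: (0)(4) − (-1)(4) = 4
R→S: (-1)(-1) − (-6)(4) = 25
S→T: (-6)(-3) − (-6)(-1) = 12
T→U: (-6)(-4) − (-5)(-3) = 9
U→V: (-5)(-3) − (-3)(-4) = 3
V→P: (-3)(-1) − (-2)(-3) = -3
Σ = 42
Signed area = Σ/2 = 21 (positive ⇒ counter-clockwise traversal).

21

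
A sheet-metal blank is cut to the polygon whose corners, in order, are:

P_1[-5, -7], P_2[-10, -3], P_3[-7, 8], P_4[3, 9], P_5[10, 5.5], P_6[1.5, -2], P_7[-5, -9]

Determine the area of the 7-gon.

Apply the shoelace formula: 2A = Σ (x_i·y_{i+1} − x_{i+1}·y_i), indices taken mod 7.
Σ = (-55) + (-101) + (-87) + (-73.5) + (-28.25) + (-23.5) + (-10) = -378.25
Area = |Σ|/2 = 189.125.

189.125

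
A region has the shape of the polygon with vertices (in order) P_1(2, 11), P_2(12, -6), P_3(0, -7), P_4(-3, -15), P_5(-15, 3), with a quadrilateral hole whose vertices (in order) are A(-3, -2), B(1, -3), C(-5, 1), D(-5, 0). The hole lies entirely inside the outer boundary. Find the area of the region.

Outer boundary:
Apply the shoelace (surveyor's) formula: 2A = Σ (x_i·y_{i+1} − x_{i+1}·y_i), indices taken mod 5.
Cross-terms: -144, -84, -21, -234, -171  ⇒  Σ = -654
Area = |Σ|/2 = 327.
Hole:
Apply Gauss's area formula: 2A = Σ (x_i·y_{i+1} − x_{i+1}·y_i), indices taken mod 4.
A→B: (-3)(-3) − (1)(-2) = 11
B→C: (1)(1) − (-5)(-3) = -14
C→D: (-5)(0) − (-5)(1) = 5
D→A: (-5)(-2) − (-3)(0) = 10
Σ = 12
Area = |Σ|/2 = 6.
Net area = 327 − 6 = 321.

321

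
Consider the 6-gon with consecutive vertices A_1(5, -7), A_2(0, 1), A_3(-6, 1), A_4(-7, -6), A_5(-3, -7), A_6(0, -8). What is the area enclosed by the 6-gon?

74.5

Apply the shoelace formula: 2A = Σ (x_i·y_{i+1} − x_{i+1}·y_i), indices taken mod 6.
Σ = (5) + (6) + (43) + (31) + (24) + (40) = 149
Area = |Σ|/2 = 74.5.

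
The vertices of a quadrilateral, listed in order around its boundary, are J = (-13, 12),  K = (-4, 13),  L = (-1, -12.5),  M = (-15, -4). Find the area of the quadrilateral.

Apply Gauss's area formula: 2A = Σ (x_i·y_{i+1} − x_{i+1}·y_i), indices taken mod 4.
Σ = (-121) + (63) + (-183.5) + (-232) = -473.5
Area = |Σ|/2 = 236.75.

236.75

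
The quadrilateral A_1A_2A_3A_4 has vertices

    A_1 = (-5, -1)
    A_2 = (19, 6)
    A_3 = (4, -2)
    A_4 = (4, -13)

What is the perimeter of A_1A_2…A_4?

|A_1A_2| = √((24)² + (7)²) = √625 = 25
|A_2A_3| = √((-15)² + (-8)²) = √289 = 17
|A_3A_4| = √((0)² + (-11)²) = √121 = 11
|A_4A_1| = √((-9)² + (12)²) = √225 = 15
Perimeter = 25 + 17 + 11 + 15 = 68.

68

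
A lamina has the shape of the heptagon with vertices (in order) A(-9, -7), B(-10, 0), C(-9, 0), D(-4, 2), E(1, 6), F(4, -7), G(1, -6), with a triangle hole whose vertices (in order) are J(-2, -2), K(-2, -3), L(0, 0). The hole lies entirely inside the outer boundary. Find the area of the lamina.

Outer boundary:
Apply the surveyor's formula: 2A = Σ (x_i·y_{i+1} − x_{i+1}·y_i), indices taken mod 7.
Σ = (-70) + (0) + (-18) + (-26) + (-31) + (-17) + (-61) = -223
Area = |Σ|/2 = 111.5.
Hole:
J→K: (-2)(-3) − (-2)(-2) = 2
K→L: (-2)(0) − (0)(-3) = 0
L→J: (0)(-2) − (-2)(0) = 0
Σ = 2
Area = |Σ|/2 = 1.
Net area = 111.5 − 1 = 110.5.

110.5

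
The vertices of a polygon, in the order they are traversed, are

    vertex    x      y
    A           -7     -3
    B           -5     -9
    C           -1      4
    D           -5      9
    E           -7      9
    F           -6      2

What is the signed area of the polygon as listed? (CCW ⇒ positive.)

60

Σ = (48) + (-29) + (11) + (18) + (40) + (32) = 120
Signed area = Σ/2 = 60 (positive ⇒ counter-clockwise traversal).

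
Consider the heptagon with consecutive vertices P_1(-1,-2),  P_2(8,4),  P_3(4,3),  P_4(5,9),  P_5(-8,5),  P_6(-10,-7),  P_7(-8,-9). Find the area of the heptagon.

142.5

Apply the shoelace (surveyor's) formula: 2A = Σ (x_i·y_{i+1} − x_{i+1}·y_i), indices taken mod 7.
Σ = (12) + (8) + (21) + (97) + (106) + (34) + (7) = 285
Area = |Σ|/2 = 142.5.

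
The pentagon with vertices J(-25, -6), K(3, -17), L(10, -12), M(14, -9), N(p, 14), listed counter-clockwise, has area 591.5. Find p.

Write out the shoelace sum; only the two edges meeting at N involve p:
2·Area = [(14·14 − p·(-9)) + (p·(-6) − (-25)·14)] + 655
       = 3·p + 1201 = 1183
⇒ p = -6.

-6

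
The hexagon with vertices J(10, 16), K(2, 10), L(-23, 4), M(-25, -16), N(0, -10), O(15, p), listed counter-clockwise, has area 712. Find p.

Write out the shoelace sum; only the two edges meeting at O involve p:
2·Area = [(0·p − 15·(-10)) + (15·16 − 10·p)] + 1024
       = -10·p + 1414 = 1424
⇒ p = -1.

-1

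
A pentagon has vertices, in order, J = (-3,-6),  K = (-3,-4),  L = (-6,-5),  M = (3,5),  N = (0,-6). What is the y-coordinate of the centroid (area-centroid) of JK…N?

-125/66

Apply the shoelace formula. First the cross-terms c_i = x_i·y_{i+1} − x_{i+1}·y_i:
  -6, -9, -15, -18, -18  ⇒  2A = -66, A = -33.
Then Σ (y_i + y_{i+1})·c_i = 375, so ȳ = 375 / (6·(-33)) = -125/66.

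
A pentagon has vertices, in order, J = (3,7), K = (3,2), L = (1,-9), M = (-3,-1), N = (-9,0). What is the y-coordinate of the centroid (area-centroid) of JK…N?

Apply the shoelace formula. First the cross-terms c_i = x_i·y_{i+1} − x_{i+1}·y_i:
  -15, -29, -28, -9, -63  ⇒  2A = -144, A = -72.
Then Σ (y_i + y_{i+1})·c_i = -84, so ȳ = -84 / (6·(-72)) = 7/36.

7/36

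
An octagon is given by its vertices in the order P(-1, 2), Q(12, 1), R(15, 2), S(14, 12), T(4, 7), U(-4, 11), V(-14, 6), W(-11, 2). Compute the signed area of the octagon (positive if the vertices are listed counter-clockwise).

Apply the shoelace (surveyor's) formula: 2A = Σ (x_i·y_{i+1} − x_{i+1}·y_i), indices taken mod 8.
Σ = (-25) + (9) + (152) + (50) + (72) + (130) + (38) + (-20) = 406
Signed area = Σ/2 = 203 (positive ⇒ counter-clockwise traversal).

203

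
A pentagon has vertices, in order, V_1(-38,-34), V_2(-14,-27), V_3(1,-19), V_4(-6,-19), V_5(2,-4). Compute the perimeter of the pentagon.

|V_1V_2| = √((24)² + (7)²) = √625 = 25
|V_2V_3| = √((15)² + (8)²) = √289 = 17
|V_3V_4| = √((-7)² + (0)²) = √49 = 7
|V_4V_5| = √((8)² + (15)²) = √289 = 17
|V_5V_1| = √((-40)² + (-30)²) = √2500 = 50
Perimeter = 25 + 17 + 7 + 17 + 50 = 116.

116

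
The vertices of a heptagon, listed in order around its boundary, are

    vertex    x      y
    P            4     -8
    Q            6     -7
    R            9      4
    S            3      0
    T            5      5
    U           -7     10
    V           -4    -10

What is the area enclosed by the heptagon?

P→Q: (4)(-7) − (6)(-8) = 20
Q→R: (6)(4) − (9)(-7) = 87
R→S: (9)(0) − (3)(4) = -12
S→T: (3)(5) − (5)(0) = 15
T→U: (5)(10) − (-7)(5) = 85
U→V: (-7)(-10) − (-4)(10) = 110
V→P: (-4)(-8) − (4)(-10) = 72
Σ = 377
Area = |Σ|/2 = 188.5.

188.5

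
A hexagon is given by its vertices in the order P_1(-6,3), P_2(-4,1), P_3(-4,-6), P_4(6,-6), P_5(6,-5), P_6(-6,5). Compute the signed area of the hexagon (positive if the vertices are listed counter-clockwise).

56

Cross-terms: 6, 28, 60, 6, 0, 12  ⇒  Σ = 112
Signed area = Σ/2 = 56 (positive ⇒ counter-clockwise traversal).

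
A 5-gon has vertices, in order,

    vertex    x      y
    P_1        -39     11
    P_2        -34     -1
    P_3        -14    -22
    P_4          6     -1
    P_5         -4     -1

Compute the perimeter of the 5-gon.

|P_1P_2| = √((5)² + (-12)²) = √169 = 13
|P_2P_3| = √((20)² + (-21)²) = √841 = 29
|P_3P_4| = √((20)² + (21)²) = √841 = 29
|P_4P_5| = √((-10)² + (0)²) = √100 = 10
|P_5P_1| = √((-35)² + (12)²) = √1369 = 37
Perimeter = 13 + 29 + 29 + 10 + 37 = 118.

118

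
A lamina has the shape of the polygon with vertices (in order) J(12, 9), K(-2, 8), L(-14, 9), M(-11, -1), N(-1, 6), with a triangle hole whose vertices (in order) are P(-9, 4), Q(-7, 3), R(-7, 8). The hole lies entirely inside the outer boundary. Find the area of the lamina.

Outer boundary:
Apply the surveyor's formula: 2A = Σ (x_i·y_{i+1} − x_{i+1}·y_i), indices taken mod 5.
J→K: (12)(8) − (-2)(9) = 114
K→L: (-2)(9) − (-14)(8) = 94
L→M: (-14)(-1) − (-11)(9) = 113
M→N: (-11)(6) − (-1)(-1) = -67
N→J: (-1)(9) − (12)(6) = -81
Σ = 173
Area = |Σ|/2 = 86.5.
Hole:
Σ = (1) + (-35) + (44) = 10
Area = |Σ|/2 = 5.
Net area = 86.5 − 5 = 81.5.

81.5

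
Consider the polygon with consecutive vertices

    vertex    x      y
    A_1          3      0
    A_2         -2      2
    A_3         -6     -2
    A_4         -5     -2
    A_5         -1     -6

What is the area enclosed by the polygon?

35

Cross-terms: 6, 16, 2, 28, 18  ⇒  Σ = 70
Area = |Σ|/2 = 35.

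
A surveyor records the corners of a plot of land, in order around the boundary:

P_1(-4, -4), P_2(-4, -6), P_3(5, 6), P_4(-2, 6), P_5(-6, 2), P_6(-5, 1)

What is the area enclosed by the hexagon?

Apply the shoelace (surveyor's) formula: 2A = Σ (x_i·y_{i+1} − x_{i+1}·y_i), indices taken mod 6.
Σ = (8) + (6) + (42) + (32) + (4) + (24) = 116
Area = |Σ|/2 = 58.

58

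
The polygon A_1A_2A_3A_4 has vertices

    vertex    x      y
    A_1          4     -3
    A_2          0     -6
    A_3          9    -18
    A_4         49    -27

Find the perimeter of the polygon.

112

|A_1A_2| = √((-4)² + (-3)²) = √25 = 5
|A_2A_3| = √((9)² + (-12)²) = √225 = 15
|A_3A_4| = √((40)² + (-9)²) = √1681 = 41
|A_4A_1| = √((-45)² + (24)²) = √2601 = 51
Perimeter = 5 + 15 + 41 + 51 = 112.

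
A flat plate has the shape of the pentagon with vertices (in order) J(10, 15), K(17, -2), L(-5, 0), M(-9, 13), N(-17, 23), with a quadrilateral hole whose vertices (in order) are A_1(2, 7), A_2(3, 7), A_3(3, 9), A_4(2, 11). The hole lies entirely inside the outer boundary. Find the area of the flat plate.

Outer boundary:
Apply the shoelace formula: 2A = Σ (x_i·y_{i+1} − x_{i+1}·y_i), indices taken mod 5.
J→K: (10)(-2) − (17)(15) = -275
K→L: (17)(0) − (-5)(-2) = -10
L→M: (-5)(13) − (-9)(0) = -65
M→N: (-9)(23) − (-17)(13) = 14
N→J: (-17)(15) − (10)(23) = -485
Σ = -821
Area = |Σ|/2 = 410.5.
Hole:
Apply the shoelace (surveyor's) formula: 2A = Σ (x_i·y_{i+1} − x_{i+1}·y_i), indices taken mod 4.
Σ = (-7) + (6) + (15) + (-8) = 6
Area = |Σ|/2 = 3.
Net area = 410.5 − 3 = 407.5.

407.5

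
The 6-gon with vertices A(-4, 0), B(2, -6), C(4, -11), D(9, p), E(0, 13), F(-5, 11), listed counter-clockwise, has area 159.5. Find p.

Write out the shoelace sum; only the two edges meeting at D involve p:
2·Area = [(4·p − 9·(-11)) + (9·13 − 0·p)] + 135
       = 4·p + 351 = 319
⇒ p = -8.

-8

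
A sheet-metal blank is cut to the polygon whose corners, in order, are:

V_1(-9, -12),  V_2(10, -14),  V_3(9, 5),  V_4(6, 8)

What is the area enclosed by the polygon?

Apply the shoelace (surveyor's) formula: 2A = Σ (x_i·y_{i+1} − x_{i+1}·y_i), indices taken mod 4.
V_1→V_2: (-9)(-14) − (10)(-12) = 246
V_2→V_3: (10)(5) − (9)(-14) = 176
V_3→V_4: (9)(8) − (6)(5) = 42
V_4→V_1: (6)(-12) − (-9)(8) = 0
Σ = 464
Area = |Σ|/2 = 232.

232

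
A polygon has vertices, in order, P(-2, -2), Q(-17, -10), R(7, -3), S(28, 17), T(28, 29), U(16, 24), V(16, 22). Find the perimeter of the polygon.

|PQ| = √((-15)² + (-8)²) = √289 = 17
|QR| = √((24)² + (7)²) = √625 = 25
|RS| = √((21)² + (20)²) = √841 = 29
|ST| = √((0)² + (12)²) = √144 = 12
|TU| = √((-12)² + (-5)²) = √169 = 13
|UV| = √((0)² + (-2)²) = √4 = 2
|VP| = √((-18)² + (-24)²) = √900 = 30
Perimeter = 17 + 25 + 29 + 12 + 13 + 2 + 30 = 128.

128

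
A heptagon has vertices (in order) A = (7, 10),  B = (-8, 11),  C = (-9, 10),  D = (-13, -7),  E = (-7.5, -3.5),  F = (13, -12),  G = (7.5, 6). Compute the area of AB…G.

349.25

Cross-terms: 157, 19, 193, -7, 135.5, 168, 33  ⇒  Σ = 698.5
Area = |Σ|/2 = 349.25.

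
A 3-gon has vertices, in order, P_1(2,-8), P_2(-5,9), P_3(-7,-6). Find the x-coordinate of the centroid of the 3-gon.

Apply Gauss's area formula. First the cross-terms c_i = x_i·y_{i+1} − x_{i+1}·y_i:
  -22, 93, 68  ⇒  2A = 139, A = 69.5.
Then Σ (x_i + x_{i+1})·c_i = -1390, so x̄ = -1390 / (6·69.5) = -10/3.

-10/3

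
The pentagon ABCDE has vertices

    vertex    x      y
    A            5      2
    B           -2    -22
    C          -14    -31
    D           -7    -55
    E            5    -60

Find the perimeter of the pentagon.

|AB| = √((-7)² + (-24)²) = √625 = 25
|BC| = √((-12)² + (-9)²) = √225 = 15
|CD| = √((7)² + (-24)²) = √625 = 25
|DE| = √((12)² + (-5)²) = √169 = 13
|EA| = √((0)² + (62)²) = √3844 = 62
Perimeter = 25 + 15 + 25 + 13 + 62 = 140.

140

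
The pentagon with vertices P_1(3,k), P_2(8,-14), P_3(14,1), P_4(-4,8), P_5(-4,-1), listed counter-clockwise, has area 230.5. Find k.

-12

Write out the shoelace sum; only the two edges meeting at P_1 involve k:
2·Area = [((-4)·k − 3·(-1)) + (3·(-14) − 8·k)] + 356
       = -12·k + 317 = 461
⇒ k = -12.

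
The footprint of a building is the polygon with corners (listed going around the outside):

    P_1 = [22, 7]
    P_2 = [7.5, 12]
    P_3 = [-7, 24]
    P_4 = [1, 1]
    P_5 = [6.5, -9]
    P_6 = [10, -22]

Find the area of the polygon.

Apply the shoelace (surveyor's) formula: 2A = Σ (x_i·y_{i+1} − x_{i+1}·y_i), indices taken mod 6.
Σ = (211.5) + (264) + (-31) + (-15.5) + (-53) + (554) = 930
Area = |Σ|/2 = 465.

465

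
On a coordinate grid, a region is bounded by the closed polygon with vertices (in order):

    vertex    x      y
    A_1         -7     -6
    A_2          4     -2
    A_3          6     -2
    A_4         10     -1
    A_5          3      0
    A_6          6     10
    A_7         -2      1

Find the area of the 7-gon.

67

Σ = (38) + (4) + (14) + (3) + (30) + (26) + (19) = 134
Area = |Σ|/2 = 67.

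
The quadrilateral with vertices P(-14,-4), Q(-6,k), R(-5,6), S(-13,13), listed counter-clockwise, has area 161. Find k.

The doubled signed area Σ (x_i y_{i+1} − x_{i+1} y_i) is linear in k.
With k=0 it equals 187; the coefficient of k is -9 (from the two edges through Q).
So -9·k + 187 = 2·161 = 322 ⇒ k = -15.

-15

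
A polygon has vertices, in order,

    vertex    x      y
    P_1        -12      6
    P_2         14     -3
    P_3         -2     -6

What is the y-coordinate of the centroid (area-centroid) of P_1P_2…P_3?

Apply the surveyor's formula. First the cross-terms c_i = x_i·y_{i+1} − x_{i+1}·y_i:
  -48, -90, -84  ⇒  2A = -222, A = -111.
Then Σ (y_i + y_{i+1})·c_i = 666, so ȳ = 666 / (6·(-111)) = -1.

-1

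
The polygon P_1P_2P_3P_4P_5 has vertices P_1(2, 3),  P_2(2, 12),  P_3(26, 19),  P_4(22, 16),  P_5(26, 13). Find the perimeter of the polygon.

70

|P_1P_2| = √((0)² + (9)²) = √81 = 9
|P_2P_3| = √((24)² + (7)²) = √625 = 25
|P_3P_4| = √((-4)² + (-3)²) = √25 = 5
|P_4P_5| = √((4)² + (-3)²) = √25 = 5
|P_5P_1| = √((-24)² + (-10)²) = √676 = 26
Perimeter = 9 + 25 + 5 + 5 + 26 = 70.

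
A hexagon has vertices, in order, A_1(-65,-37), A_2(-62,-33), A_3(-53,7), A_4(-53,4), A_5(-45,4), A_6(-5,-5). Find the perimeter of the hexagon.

166

|A_1A_2| = √((3)² + (4)²) = √25 = 5
|A_2A_3| = √((9)² + (40)²) = √1681 = 41
|A_3A_4| = √((0)² + (-3)²) = √9 = 3
|A_4A_5| = √((8)² + (0)²) = √64 = 8
|A_5A_6| = √((40)² + (-9)²) = √1681 = 41
|A_6A_1| = √((-60)² + (-32)²) = √4624 = 68
Perimeter = 5 + 41 + 3 + 8 + 41 + 68 = 166.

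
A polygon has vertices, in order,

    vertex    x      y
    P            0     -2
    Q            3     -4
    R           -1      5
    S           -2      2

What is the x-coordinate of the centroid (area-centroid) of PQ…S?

8/87

Apply the shoelace (surveyor's) formula. First the cross-terms c_i = x_i·y_{i+1} − x_{i+1}·y_i:
  6, 11, 8, 4  ⇒  2A = 29, A = 14.5.
Then Σ (x_i + x_{i+1})·c_i = 8, so x̄ = 8 / (6·14.5) = 8/87.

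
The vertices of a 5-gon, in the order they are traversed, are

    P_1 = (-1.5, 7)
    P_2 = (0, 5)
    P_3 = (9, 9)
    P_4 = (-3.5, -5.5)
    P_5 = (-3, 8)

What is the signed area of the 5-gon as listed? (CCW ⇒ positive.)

-62

P_1→P_2: (-1.5)(5) − (0)(7) = -7.5
P_2→P_3: (0)(9) − (9)(5) = -45
P_3→P_4: (9)(-5.5) − (-3.5)(9) = -18
P_4→P_5: (-3.5)(8) − (-3)(-5.5) = -44.5
P_5→P_1: (-3)(7) − (-1.5)(8) = -9
Σ = -124
Signed area = Σ/2 = -62 (negative ⇒ clockwise traversal).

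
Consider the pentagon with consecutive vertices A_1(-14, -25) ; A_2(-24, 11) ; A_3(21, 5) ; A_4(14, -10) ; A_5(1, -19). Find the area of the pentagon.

Σ = (-754) + (-351) + (-280) + (-256) + (-291) = -1932
Area = |Σ|/2 = 966.

966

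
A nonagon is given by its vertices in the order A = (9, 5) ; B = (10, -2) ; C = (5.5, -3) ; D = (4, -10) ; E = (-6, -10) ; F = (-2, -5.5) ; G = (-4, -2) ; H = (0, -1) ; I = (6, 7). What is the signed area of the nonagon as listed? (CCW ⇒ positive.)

-129

Apply the shoelace formula: 2A = Σ (x_i·y_{i+1} − x_{i+1}·y_i), indices taken mod 9.
A→B: (9)(-2) − (10)(5) = -68
B→C: (10)(-3) − (5.5)(-2) = -19
C→D: (5.5)(-10) − (4)(-3) = -43
D→E: (4)(-10) − (-6)(-10) = -100
E→F: (-6)(-5.5) − (-2)(-10) = 13
F→G: (-2)(-2) − (-4)(-5.5) = -18
G→H: (-4)(-1) − (0)(-2) = 4
H→I: (0)(7) − (6)(-1) = 6
I→A: (6)(5) − (9)(7) = -33
Σ = -258
Signed area = Σ/2 = -129 (negative ⇒ clockwise traversal).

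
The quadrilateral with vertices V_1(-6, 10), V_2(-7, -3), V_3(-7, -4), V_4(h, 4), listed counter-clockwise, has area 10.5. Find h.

Write out the shoelace sum; only the two edges meeting at V_4 involve h:
2·Area = [((-7)·4 − h·(-4)) + (h·10 − (-6)·4)] + 95
       = 14·h + 91 = 21
⇒ h = -5.

-5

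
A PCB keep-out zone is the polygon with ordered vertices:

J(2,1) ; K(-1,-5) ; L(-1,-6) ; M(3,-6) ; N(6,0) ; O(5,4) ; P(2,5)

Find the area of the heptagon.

42.5

Apply the shoelace (surveyor's) formula: 2A = Σ (x_i·y_{i+1} − x_{i+1}·y_i), indices taken mod 7.
Cross-terms: -9, 1, 24, 36, 24, 17, -8  ⇒  Σ = 85
Area = |Σ|/2 = 42.5.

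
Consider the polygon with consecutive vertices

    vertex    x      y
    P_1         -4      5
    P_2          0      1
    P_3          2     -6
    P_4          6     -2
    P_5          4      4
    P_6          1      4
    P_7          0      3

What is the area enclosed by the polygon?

42.5

Apply the shoelace (surveyor's) formula: 2A = Σ (x_i·y_{i+1} − x_{i+1}·y_i), indices taken mod 7.
Cross-terms: -4, -2, 32, 32, 12, 3, 12  ⇒  Σ = 85
Area = |Σ|/2 = 42.5.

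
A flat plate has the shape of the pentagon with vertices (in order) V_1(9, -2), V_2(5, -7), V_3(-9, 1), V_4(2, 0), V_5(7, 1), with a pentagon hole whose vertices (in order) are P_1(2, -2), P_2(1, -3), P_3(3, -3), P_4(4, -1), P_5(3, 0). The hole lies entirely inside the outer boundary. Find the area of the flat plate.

Outer boundary:
Apply the shoelace (surveyor's) formula: 2A = Σ (x_i·y_{i+1} − x_{i+1}·y_i), indices taken mod 5.
Σ = (-53) + (-58) + (-2) + (2) + (-23) = -134
Area = |Σ|/2 = 67.
Hole:
Apply the shoelace (surveyor's) formula: 2A = Σ (x_i·y_{i+1} − x_{i+1}·y_i), indices taken mod 5.
Cross-terms: -4, 6, 9, 3, -6  ⇒  Σ = 8
Area = |Σ|/2 = 4.
Net area = 67 − 4 = 63.

63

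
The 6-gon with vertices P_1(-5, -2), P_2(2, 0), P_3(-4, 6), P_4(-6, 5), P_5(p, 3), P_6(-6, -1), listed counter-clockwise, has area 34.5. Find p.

-5

The doubled signed area Σ (x_i y_{i+1} − x_{i+1} y_i) is linear in p.
With p=0 it equals 39; the coefficient of p is -6 (from the two edges through P_5).
So -6·p + 39 = 2·34.5 = 69 ⇒ p = -5.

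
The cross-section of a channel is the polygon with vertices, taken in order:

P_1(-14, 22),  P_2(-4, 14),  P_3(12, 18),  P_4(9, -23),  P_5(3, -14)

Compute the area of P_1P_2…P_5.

486.5

Apply the shoelace (surveyor's) formula: 2A = Σ (x_i·y_{i+1} − x_{i+1}·y_i), indices taken mod 5.
Σ = (-108) + (-240) + (-438) + (-57) + (-130) = -973
Area = |Σ|/2 = 486.5.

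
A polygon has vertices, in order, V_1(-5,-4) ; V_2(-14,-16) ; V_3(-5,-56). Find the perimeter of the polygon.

|V_1V_2| = √((-9)² + (-12)²) = √225 = 15
|V_2V_3| = √((9)² + (-40)²) = √1681 = 41
|V_3V_1| = √((0)² + (52)²) = √2704 = 52
Perimeter = 15 + 41 + 52 = 108.

108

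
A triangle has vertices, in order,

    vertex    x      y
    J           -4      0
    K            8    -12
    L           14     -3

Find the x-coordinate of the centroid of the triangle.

6

Apply Gauss's area formula. First the cross-terms c_i = x_i·y_{i+1} − x_{i+1}·y_i:
  48, 144, -12  ⇒  2A = 180, A = 90.
Then Σ (x_i + x_{i+1})·c_i = 3240, so x̄ = 3240 / (6·90) = 6.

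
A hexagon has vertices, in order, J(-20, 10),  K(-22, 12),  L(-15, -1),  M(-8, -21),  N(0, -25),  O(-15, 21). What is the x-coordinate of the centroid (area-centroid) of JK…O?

-2390/219

Apply Gauss's area formula. First the cross-terms c_i = x_i·y_{i+1} − x_{i+1}·y_i:
  -20, 202, 307, 200, -375, 270  ⇒  2A = 584, A = 292.
Then Σ (x_i + x_{i+1})·c_i = -19120, so x̄ = -19120 / (6·292) = -2390/219.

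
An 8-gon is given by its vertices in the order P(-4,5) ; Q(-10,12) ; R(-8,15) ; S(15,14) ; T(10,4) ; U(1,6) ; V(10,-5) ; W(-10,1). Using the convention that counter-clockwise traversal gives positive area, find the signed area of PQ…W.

Apply the surveyor's formula: 2A = Σ (x_i·y_{i+1} − x_{i+1}·y_i), indices taken mod 8.
P→Q: (-4)(12) − (-10)(5) = 2
Q→R: (-10)(15) − (-8)(12) = -54
R→S: (-8)(14) − (15)(15) = -337
S→T: (15)(4) − (10)(14) = -80
T→U: (10)(6) − (1)(4) = 56
U→V: (1)(-5) − (10)(6) = -65
V→W: (10)(1) − (-10)(-5) = -40
W→P: (-10)(5) − (-4)(1) = -46
Σ = -564
Signed area = Σ/2 = -282 (negative ⇒ clockwise traversal).

-282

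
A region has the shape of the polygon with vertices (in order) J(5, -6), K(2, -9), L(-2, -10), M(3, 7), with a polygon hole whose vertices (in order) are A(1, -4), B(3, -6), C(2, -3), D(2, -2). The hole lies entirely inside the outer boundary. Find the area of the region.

51.5

Outer boundary:
Cross-terms: -33, -38, 16, -53  ⇒  Σ = -108
Area = |Σ|/2 = 54.
Hole:
Σ = (6) + (3) + (2) + (-6) = 5
Area = |Σ|/2 = 2.5.
Net area = 54 − 2.5 = 51.5.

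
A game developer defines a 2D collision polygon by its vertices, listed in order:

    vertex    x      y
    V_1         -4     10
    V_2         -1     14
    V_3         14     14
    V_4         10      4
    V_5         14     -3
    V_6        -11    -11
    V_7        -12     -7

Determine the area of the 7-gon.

Apply the shoelace (surveyor's) formula: 2A = Σ (x_i·y_{i+1} − x_{i+1}·y_i), indices taken mod 7.
Σ = (-46) + (-210) + (-84) + (-86) + (-187) + (-55) + (-148) = -816
Area = |Σ|/2 = 408.

408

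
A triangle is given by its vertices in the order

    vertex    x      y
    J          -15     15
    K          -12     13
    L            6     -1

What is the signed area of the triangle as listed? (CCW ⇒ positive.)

Apply the shoelace (surveyor's) formula: 2A = Σ (x_i·y_{i+1} − x_{i+1}·y_i), indices taken mod 3.
Σ = (-15) + (-66) + (75) = -6
Signed area = Σ/2 = -3 (negative ⇒ clockwise traversal).

-3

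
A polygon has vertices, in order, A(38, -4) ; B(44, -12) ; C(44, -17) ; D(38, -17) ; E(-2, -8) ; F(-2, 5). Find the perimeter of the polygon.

|AB| = √((6)² + (-8)²) = √100 = 10
|BC| = √((0)² + (-5)²) = √25 = 5
|CD| = √((-6)² + (0)²) = √36 = 6
|DE| = √((-40)² + (9)²) = √1681 = 41
|EF| = √((0)² + (13)²) = √169 = 13
|FA| = √((40)² + (-9)²) = √1681 = 41
Perimeter = 10 + 5 + 6 + 41 + 13 + 41 = 116.

116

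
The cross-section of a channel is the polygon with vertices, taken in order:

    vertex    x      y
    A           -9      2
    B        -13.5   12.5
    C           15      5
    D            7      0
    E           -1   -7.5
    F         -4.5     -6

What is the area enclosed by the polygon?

259.375

A→B: (-9)(12.5) − (-13.5)(2) = -85.5
B→C: (-13.5)(5) − (15)(12.5) = -255
C→D: (15)(0) − (7)(5) = -35
D→E: (7)(-7.5) − (-1)(0) = -52.5
E→F: (-1)(-6) − (-4.5)(-7.5) = -27.75
F→A: (-4.5)(2) − (-9)(-6) = -63
Σ = -518.75
Area = |Σ|/2 = 259.375.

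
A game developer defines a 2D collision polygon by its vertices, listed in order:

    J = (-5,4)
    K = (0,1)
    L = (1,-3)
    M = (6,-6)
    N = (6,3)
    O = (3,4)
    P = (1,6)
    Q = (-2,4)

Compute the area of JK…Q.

58.5

Apply the surveyor's formula: 2A = Σ (x_i·y_{i+1} − x_{i+1}·y_i), indices taken mod 8.
J→K: (-5)(1) − (0)(4) = -5
K→L: (0)(-3) − (1)(1) = -1
L→M: (1)(-6) − (6)(-3) = 12
M→N: (6)(3) − (6)(-6) = 54
N→O: (6)(4) − (3)(3) = 15
O→P: (3)(6) − (1)(4) = 14
P→Q: (1)(4) − (-2)(6) = 16
Q→J: (-2)(4) − (-5)(4) = 12
Σ = 117
Area = |Σ|/2 = 58.5.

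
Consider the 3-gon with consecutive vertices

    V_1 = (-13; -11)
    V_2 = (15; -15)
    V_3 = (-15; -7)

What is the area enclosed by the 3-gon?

Apply the shoelace (surveyor's) formula: 2A = Σ (x_i·y_{i+1} − x_{i+1}·y_i), indices taken mod 3.
Σ = (360) + (-330) + (74) = 104
Area = |Σ|/2 = 52.

52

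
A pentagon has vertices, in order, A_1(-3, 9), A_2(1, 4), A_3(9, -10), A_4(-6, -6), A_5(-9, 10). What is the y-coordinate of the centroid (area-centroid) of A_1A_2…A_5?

Apply the surveyor's formula. First the cross-terms c_i = x_i·y_{i+1} − x_{i+1}·y_i:
  -21, -46, -114, -114, -51  ⇒  2A = -346, A = -173.
Then Σ (y_i + y_{i+1})·c_i = 402, so ȳ = 402 / (6·(-173)) = -67/173.

-67/173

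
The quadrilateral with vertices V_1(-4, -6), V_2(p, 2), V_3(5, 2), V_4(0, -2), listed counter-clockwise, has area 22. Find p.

Write out the shoelace sum; only the two edges meeting at V_2 involve p:
2·Area = [((-4)·2 − p·(-6)) + (p·2 − 5·2)] + -18
       = 8·p + -36 = 44
⇒ p = 10.

10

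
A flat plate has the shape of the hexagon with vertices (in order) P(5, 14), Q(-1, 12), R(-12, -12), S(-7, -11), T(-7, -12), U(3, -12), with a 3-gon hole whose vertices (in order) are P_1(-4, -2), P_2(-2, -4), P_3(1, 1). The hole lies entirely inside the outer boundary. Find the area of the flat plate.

Outer boundary:
Apply the shoelace formula: 2A = Σ (x_i·y_{i+1} − x_{i+1}·y_i), indices taken mod 6.
Σ = (74) + (156) + (48) + (7) + (120) + (102) = 507
Area = |Σ|/2 = 253.5.
Hole:
Apply the shoelace (surveyor's) formula: 2A = Σ (x_i·y_{i+1} − x_{i+1}·y_i), indices taken mod 3.
Σ = (12) + (2) + (2) = 16
Area = |Σ|/2 = 8.
Net area = 253.5 − 8 = 245.5.

245.5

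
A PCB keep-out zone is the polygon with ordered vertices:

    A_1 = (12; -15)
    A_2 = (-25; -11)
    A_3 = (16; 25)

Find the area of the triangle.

Σ = (-507) + (-449) + (-540) = -1496
Area = |Σ|/2 = 748.

748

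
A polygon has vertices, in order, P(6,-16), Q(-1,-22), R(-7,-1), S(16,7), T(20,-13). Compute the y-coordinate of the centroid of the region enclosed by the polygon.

Apply the shoelace (surveyor's) formula. First the cross-terms c_i = x_i·y_{i+1} − x_{i+1}·y_i:
  -148, -153, -33, -348, -242  ⇒  2A = -924, A = -462.
Then Σ (y_i + y_{i+1})·c_i = 18051, so ȳ = 18051 / (6·(-462)) = -547/84.

-547/84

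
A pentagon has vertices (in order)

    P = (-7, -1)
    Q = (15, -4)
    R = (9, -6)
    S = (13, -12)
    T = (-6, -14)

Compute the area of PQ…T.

193.5

Apply the surveyor's formula: 2A = Σ (x_i·y_{i+1} − x_{i+1}·y_i), indices taken mod 5.
Σ = (43) + (-54) + (-30) + (-254) + (-92) = -387
Area = |Σ|/2 = 193.5.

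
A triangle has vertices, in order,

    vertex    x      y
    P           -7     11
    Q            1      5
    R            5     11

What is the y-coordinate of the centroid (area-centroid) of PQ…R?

9

Apply the shoelace formula. First the cross-terms c_i = x_i·y_{i+1} − x_{i+1}·y_i:
  -46, -14, 132  ⇒  2A = 72, A = 36.
Then Σ (y_i + y_{i+1})·c_i = 1944, so ȳ = 1944 / (6·36) = 9.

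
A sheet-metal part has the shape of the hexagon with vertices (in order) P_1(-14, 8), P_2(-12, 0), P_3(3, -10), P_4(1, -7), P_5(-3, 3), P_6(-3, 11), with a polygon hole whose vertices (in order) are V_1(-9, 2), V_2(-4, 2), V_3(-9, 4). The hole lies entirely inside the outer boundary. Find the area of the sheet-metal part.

141.5

Outer boundary:
Apply the surveyor's formula: 2A = Σ (x_i·y_{i+1} − x_{i+1}·y_i), indices taken mod 6.
Σ = (96) + (120) + (-11) + (-18) + (-24) + (130) = 293
Area = |Σ|/2 = 146.5.
Hole:
Apply the shoelace (surveyor's) formula: 2A = Σ (x_i·y_{i+1} − x_{i+1}·y_i), indices taken mod 3.
Σ = (-10) + (2) + (18) = 10
Area = |Σ|/2 = 5.
Net area = 146.5 − 5 = 141.5.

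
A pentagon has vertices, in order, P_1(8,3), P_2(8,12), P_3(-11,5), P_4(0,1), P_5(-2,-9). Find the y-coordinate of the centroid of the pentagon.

82/21

Apply the shoelace formula. First the cross-terms c_i = x_i·y_{i+1} − x_{i+1}·y_i:
  72, 172, -11, 2, 66  ⇒  2A = 301, A = 150.5.
Then Σ (y_i + y_{i+1})·c_i = 3526, so ȳ = 3526 / (6·150.5) = 82/21.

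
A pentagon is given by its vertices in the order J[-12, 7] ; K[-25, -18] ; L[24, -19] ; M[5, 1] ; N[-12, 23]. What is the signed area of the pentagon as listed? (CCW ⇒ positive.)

Cross-terms: 391, 907, 119, 127, 192  ⇒  Σ = 1736
Signed area = Σ/2 = 868 (positive ⇒ counter-clockwise traversal).

868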